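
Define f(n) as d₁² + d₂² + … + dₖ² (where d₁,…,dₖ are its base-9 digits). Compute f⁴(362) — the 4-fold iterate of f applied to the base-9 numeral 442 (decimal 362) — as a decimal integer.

50

362 = (4,4,2)_9 → 4² + 4² + 2² = 36
36 = (4,0)_9 → 4² + 0² = 16
16 = (1,7)_9 → 1² + 7² = 50
50 = (5,5)_9 → 5² + 5² = 50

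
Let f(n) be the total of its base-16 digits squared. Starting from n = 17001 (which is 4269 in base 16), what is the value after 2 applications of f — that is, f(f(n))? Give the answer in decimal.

145

17001 = (4,2,6,9)_16 → 4² + 2² + 6² + 9² = 16 + 4 + 36 + 81 = 137
137 = (8,9)_16 → 8² + 9² = 64 + 81 = 145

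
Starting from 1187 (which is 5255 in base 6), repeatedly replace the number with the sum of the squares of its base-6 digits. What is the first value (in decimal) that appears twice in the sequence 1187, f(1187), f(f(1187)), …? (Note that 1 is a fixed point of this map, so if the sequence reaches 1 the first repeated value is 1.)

1

1187 = (5,2,5,5)_6 → 5² + 2² + 5² + 5² = 25 + 4 + 25 + 25 = 79
79 = (2,1,1)_6 → 2² + 1² + 1² = 4 + 1 + 1 = 6
6 = (1,0)_6 → 1² + 0² = 1 + 0 = 1  — reached the fixed point 1.
1 → 1, so 1 is the first repeated value.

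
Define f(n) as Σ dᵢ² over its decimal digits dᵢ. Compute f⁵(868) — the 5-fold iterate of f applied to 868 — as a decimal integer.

868 → 164
164 → 53
53 → 34
34 → 25
25 → 29

29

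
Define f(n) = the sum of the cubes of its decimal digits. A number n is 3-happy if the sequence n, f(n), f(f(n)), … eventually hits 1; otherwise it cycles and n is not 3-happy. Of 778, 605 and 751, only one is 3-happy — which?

778: 778 → 1198 → 1243 → 100 → 1  — reaches 1 (3-happy)
605: 605 → 341 → 92 → 737 → 713 → 371 → 371  — repeats 371 (not 3-happy)
751: 751 → 469 → 1009 → 730 → 370 → 370  — repeats 370 (not 3-happy)

778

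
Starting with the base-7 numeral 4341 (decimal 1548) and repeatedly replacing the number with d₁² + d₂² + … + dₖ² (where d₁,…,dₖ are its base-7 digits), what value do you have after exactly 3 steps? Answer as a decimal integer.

26

1548 = (4,3,4,1)_7 → 4² + 3² + 4² + 1² = 16 + 9 + 16 + 1 = 42
42 = (6,0)_7 → 6² + 0² = 36 + 0 = 36
36 = (5,1)_7 → 5² + 1² = 25 + 1 = 26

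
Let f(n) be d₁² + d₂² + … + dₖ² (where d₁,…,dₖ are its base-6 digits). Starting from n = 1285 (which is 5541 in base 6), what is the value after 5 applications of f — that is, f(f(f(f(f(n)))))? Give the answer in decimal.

29

1285 = (5,5,4,1)_6 → 5² + 5² + 4² + 1² = 25 + 25 + 16 + 1 = 67
67 = (1,5,1)_6 → 1² + 5² + 1² = 1 + 25 + 1 = 27
27 = (4,3)_6 → 4² + 3² = 16 + 9 = 25
25 = (4,1)_6 → 4² + 1² = 16 + 1 = 17
17 = (2,5)_6 → 2² + 5² = 4 + 25 = 29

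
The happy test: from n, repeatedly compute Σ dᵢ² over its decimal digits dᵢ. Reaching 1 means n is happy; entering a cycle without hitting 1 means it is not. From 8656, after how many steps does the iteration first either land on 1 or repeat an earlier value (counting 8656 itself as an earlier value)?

8656 → 161
161 → 38
38 → 73
73 → 58
58 → 89
89 → 145
145 → 42
42 → 20
20 → 4
4 → 16
16 → 37
37 → 58  — 58 repeats.
That took 12 steps.

12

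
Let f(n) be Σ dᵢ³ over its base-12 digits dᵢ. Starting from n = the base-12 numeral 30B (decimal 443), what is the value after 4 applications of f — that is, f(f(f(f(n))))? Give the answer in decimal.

638

443 = (3,0,11)_12 → 3³ + 0³ + 11³ = 27 + 0 + 1331 = 1358
1358 = (9,5,2)_12 → 9³ + 5³ + 2³ = 729 + 125 + 8 = 862
862 = (5,11,10)_12 → 5³ + 11³ + 10³ = 125 + 1331 + 1000 = 2456
2456 = (1,5,0,8)_12 → 1³ + 5³ + 0³ + 8³ = 1 + 125 + 0 + 512 = 638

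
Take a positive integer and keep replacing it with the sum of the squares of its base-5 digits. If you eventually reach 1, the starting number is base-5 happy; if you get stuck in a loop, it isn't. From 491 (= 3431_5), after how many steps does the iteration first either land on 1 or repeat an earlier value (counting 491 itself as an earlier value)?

491 = (3,4,3,1)_5 → 3² + 4² + 3² + 1² = 9 + 16 + 9 + 1 = 35
35 = (1,2,0)_5 → 1² + 2² + 0² = 1 + 4 + 0 = 5
5 = (1,0)_5 → 1² + 0² = 1 + 0 = 1  — reached 1.
That took 3 steps.

3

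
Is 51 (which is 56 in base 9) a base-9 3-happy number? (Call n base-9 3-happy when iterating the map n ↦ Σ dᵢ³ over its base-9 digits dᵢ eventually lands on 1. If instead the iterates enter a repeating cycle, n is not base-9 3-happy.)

base-9 3-happy

51 = (5,6)_9 → 5³ + 6³ = 341
341 = (4,1,8)_9 → 4³ + 1³ + 8³ = 577
577 = (7,1,1)_9 → 7³ + 1³ + 1³ = 345
345 = (4,2,3)_9 → 4³ + 2³ + 3³ = 99
99 = (1,2,0)_9 → 1³ + 2³ + 0³ = 9
9 = (1,0)_9 → 1³ + 0³ = 1  — reached 1.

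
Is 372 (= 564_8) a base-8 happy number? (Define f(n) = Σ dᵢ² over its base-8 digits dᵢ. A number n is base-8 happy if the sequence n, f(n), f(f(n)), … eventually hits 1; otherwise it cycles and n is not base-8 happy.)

372 = (5,6,4)_8 → 5² + 6² + 4² = 77
77 = (1,1,5)_8 → 1² + 1² + 5² = 27
27 = (3,3)_8 → 3² + 3² = 18
18 = (2,2)_8 → 2² + 2² = 8
8 = (1,0)_8 → 1² + 0² = 1  — reached 1.

base-8 happy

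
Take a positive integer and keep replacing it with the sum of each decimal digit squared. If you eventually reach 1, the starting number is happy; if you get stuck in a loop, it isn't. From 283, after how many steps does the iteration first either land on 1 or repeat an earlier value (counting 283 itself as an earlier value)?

283 → 77
77 → 98
98 → 145
145 → 42
42 → 20
20 → 4
4 → 16
16 → 37
37 → 58
58 → 89
89 → 145  — 145 repeats.
That took 11 steps.

11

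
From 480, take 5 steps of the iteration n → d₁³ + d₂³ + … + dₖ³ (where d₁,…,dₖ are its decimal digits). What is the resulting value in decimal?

513

480 → 4³ + 8³ + 0³ = 576
576 → 5³ + 7³ + 6³ = 684
684 → 6³ + 8³ + 4³ = 792
792 → 7³ + 9³ + 2³ = 1080
1080 → 1³ + 0³ + 8³ + 0³ = 513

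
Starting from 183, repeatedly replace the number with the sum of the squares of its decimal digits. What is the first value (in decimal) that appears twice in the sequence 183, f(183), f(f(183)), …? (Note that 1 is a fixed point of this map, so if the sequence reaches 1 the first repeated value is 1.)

183 → 1² + 8² + 3² = 1 + 64 + 9 = 74
74 → 7² + 4² = 49 + 16 = 65
65 → 6² + 5² = 36 + 25 = 61
61 → 6² + 1² = 36 + 1 = 37
37 → 3² + 7² = 9 + 49 = 58
58 → 5² + 8² = 25 + 64 = 89
89 → 8² + 9² = 64 + 81 = 145
145 → 1² + 4² + 5² = 1 + 16 + 25 = 42
42 → 4² + 2² = 16 + 4 = 20
20 → 2² + 0² = 4 + 0 = 4
4 → 4² = 16
16 → 1² + 6² = 1 + 36 = 37  — 37 already appeared earlier.

37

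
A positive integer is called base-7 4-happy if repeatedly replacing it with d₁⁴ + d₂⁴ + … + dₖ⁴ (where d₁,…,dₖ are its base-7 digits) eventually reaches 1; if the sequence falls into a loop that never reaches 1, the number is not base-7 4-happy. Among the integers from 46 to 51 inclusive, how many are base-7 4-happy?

1

46: 46 → 1552 → 1218 → 1458 → 898 → 304 → 1378 → 1552  (repeats 1552)
47: 47 → 1921 → 963 → 1153 → 803 → 673 → 1923 → 1507 → 913 → 609 → 707 → 97 → 2593 → 1459 → 963  (repeats 963)
48: 48 → 2592 → 1394 → 338 → 2608 → 514 → 244 → 2848 → 1314 → 1956 → 2258 → 1808 → 1938 → 2258  (repeats 2258)
49: 49 → 1  (reaches 1)
50: 50 → 2 → 16 → 32 → 512 → 164 → 178 → 418 → 708 → 98 → 16  (repeats 16)
51: 51 → 17 → 97 → 2593 → 1459 → 963 → 1153 → 803 → 673 → 1923 → 1507 → 913 → 609 → 707 → 97  (repeats 97)
base-7 4-happy: 49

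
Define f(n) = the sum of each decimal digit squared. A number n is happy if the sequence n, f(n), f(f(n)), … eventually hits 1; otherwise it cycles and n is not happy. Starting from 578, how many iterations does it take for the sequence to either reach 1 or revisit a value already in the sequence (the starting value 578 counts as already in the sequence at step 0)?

578 → 5² + 7² + 8² = 138
138 → 1² + 3² + 8² = 74
74 → 7² + 4² = 65
65 → 6² + 5² = 61
61 → 6² + 1² = 37
37 → 3² + 7² = 58
58 → 5² + 8² = 89
89 → 8² + 9² = 145
145 → 1² + 4² + 5² = 42
42 → 4² + 2² = 20
20 → 2² + 0² = 4
4 → 4² = 16
16 → 1² + 6² = 37  — 37 repeats.
That took 13 steps.

13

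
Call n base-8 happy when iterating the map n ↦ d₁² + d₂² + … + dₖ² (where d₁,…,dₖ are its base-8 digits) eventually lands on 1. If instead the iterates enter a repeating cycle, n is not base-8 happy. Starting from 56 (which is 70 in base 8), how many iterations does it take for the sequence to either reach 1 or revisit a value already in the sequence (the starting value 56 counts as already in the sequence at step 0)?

6

56 = (7,0)_8 → 7² + 0² = 49
49 = (6,1)_8 → 6² + 1² = 37
37 = (4,5)_8 → 4² + 5² = 41
41 = (5,1)_8 → 5² + 1² = 26
26 = (3,2)_8 → 3² + 2² = 13
13 = (1,5)_8 → 1² + 5² = 26  — 26 repeats.
That took 6 steps.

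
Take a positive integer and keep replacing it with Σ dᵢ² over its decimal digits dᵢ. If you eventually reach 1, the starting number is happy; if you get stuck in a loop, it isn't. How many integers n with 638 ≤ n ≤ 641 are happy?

1

638: 638 → 109 → 82 → 68 → 100 → 1  — happy
639: 639 → 126 → 41 → 17 → 50 → 25 → 29 → 85 → 89 → 145 → 42 → 20 → 4 → 16 → 37 → 58 → 89  — not happy
640: 640 → 52 → 29 → 85 → 89 → 145 → 42 → 20 → 4 → 16 → 37 → 58 → 89  — not happy
641: 641 → 53 → 34 → 25 → 29 → 85 → 89 → 145 → 42 → 20 → 4 → 16 → 37 → 58 → 89  — not happy
happy: 638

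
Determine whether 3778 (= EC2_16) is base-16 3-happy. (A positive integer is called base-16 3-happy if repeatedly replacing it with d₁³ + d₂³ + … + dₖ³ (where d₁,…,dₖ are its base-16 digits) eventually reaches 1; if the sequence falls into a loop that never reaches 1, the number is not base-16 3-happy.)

base-16 3-happy

3778 = (14,12,2)_16 → 14³ + 12³ + 2³ = 4480
4480 = (1,1,8,0)_16 → 1³ + 1³ + 8³ + 0³ = 514
514 = (2,0,2)_16 → 2³ + 0³ + 2³ = 16
16 = (1,0)_16 → 1³ + 0³ = 1  — reached 1.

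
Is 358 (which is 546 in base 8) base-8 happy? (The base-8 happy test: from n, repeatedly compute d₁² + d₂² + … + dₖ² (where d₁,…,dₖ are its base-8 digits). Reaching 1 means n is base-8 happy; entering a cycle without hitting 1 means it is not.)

base-8 happy

358 = (5,4,6)_8 → 5² + 4² + 6² = 25 + 16 + 36 = 77
77 = (1,1,5)_8 → 1² + 1² + 5² = 1 + 1 + 25 = 27
27 = (3,3)_8 → 3² + 3² = 9 + 9 = 18
18 = (2,2)_8 → 2² + 2² = 4 + 4 = 8
8 = (1,0)_8 → 1² + 0² = 1 + 0 = 1  — reached 1.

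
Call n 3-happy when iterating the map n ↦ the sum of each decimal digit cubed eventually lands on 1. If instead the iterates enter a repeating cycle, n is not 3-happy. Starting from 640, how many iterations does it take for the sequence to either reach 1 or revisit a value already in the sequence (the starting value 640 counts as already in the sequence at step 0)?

640 → 6³ + 4³ + 0³ = 216 + 64 + 0 = 280
280 → 2³ + 8³ + 0³ = 8 + 512 + 0 = 520
520 → 5³ + 2³ + 0³ = 125 + 8 + 0 = 133
133 → 1³ + 3³ + 3³ = 1 + 27 + 27 = 55
55 → 5³ + 5³ = 125 + 125 = 250
250 → 2³ + 5³ + 0³ = 8 + 125 + 0 = 133  — 133 repeats.
That took 6 steps.

6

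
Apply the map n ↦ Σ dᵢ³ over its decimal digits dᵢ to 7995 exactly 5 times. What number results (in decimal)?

7995 → 7³ + 9³ + 9³ + 5³ = 343 + 729 + 729 + 125 = 1926
1926 → 1³ + 9³ + 2³ + 6³ = 1 + 729 + 8 + 216 = 954
954 → 9³ + 5³ + 4³ = 729 + 125 + 64 = 918
918 → 9³ + 1³ + 8³ = 729 + 1 + 512 = 1242
1242 → 1³ + 2³ + 4³ + 2³ = 1 + 8 + 64 + 8 = 81

81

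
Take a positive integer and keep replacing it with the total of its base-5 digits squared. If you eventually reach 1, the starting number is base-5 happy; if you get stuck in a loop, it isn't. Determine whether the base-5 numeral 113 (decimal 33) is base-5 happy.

base-5 happy

33 = (1,1,3)_5 → 1² + 1² + 3² = 1 + 1 + 9 = 11
11 = (2,1)_5 → 2² + 1² = 4 + 1 = 5
5 = (1,0)_5 → 1² + 0² = 1 + 0 = 1  — reached 1.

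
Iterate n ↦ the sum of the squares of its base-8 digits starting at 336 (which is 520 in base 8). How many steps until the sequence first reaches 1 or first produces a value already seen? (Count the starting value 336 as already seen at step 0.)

336 = (5,2,0)_8 → 5² + 2² + 0² = 25 + 4 + 0 = 29
29 = (3,5)_8 → 3² + 5² = 9 + 25 = 34
34 = (4,2)_8 → 4² + 2² = 16 + 4 = 20
20 = (2,4)_8 → 2² + 4² = 4 + 16 = 20  — 20 repeats.
That took 4 steps.

4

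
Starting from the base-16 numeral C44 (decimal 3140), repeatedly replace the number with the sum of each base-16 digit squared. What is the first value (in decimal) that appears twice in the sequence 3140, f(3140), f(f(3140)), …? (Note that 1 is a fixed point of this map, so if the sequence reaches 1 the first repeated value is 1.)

3140 = (12,4,4)_16 → 12² + 4² + 4² = 144 + 16 + 16 = 176
176 = (11,0)_16 → 11² + 0² = 121 + 0 = 121
121 = (7,9)_16 → 7² + 9² = 49 + 81 = 130
130 = (8,2)_16 → 8² + 2² = 64 + 4 = 68
68 = (4,4)_16 → 4² + 4² = 16 + 16 = 32
32 = (2,0)_16 → 2² + 0² = 4 + 0 = 4
4 = (4)_16 → 4² = 16
16 = (1,0)_16 → 1² + 0² = 1 + 0 = 1  — reached the fixed point 1.
1 → 1, so 1 is the first repeated value.

1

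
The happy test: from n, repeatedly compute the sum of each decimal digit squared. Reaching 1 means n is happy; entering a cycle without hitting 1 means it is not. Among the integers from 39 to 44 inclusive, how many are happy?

39: 39 → 90 → 81 → 65 → 61 → 37 → 58 → 89 → 145 → 42 → 20 → 4 → 16 → 37  — not happy
40: 40 → 16 → 37 → 58 → 89 → 145 → 42 → 20 → 4 → 16  — not happy
41: 41 → 17 → 50 → 25 → 29 → 85 → 89 → 145 → 42 → 20 → 4 → 16 → 37 → 58 → 89  — not happy
42: 42 → 20 → 4 → 16 → 37 → 58 → 89 → 145 → 42  — not happy
43: 43 → 25 → 29 → 85 → 89 → 145 → 42 → 20 → 4 → 16 → 37 → 58 → 89  — not happy
44: 44 → 32 → 13 → 10 → 1  — happy
happy: 44

1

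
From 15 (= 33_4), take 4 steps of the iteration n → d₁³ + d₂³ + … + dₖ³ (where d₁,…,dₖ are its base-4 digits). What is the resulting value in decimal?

15 = (3,3)_4 → 3³ + 3³ = 27 + 27 = 54
54 = (3,1,2)_4 → 3³ + 1³ + 2³ = 27 + 1 + 8 = 36
36 = (2,1,0)_4 → 2³ + 1³ + 0³ = 8 + 1 + 0 = 9
9 = (2,1)_4 → 2³ + 1³ = 8 + 1 = 9

9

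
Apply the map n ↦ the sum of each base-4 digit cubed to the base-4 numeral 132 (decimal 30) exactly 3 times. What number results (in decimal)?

30 = (1,3,2)_4 → 1³ + 3³ + 2³ = 1 + 27 + 8 = 36
36 = (2,1,0)_4 → 2³ + 1³ + 0³ = 8 + 1 + 0 = 9
9 = (2,1)_4 → 2³ + 1³ = 8 + 1 = 9

9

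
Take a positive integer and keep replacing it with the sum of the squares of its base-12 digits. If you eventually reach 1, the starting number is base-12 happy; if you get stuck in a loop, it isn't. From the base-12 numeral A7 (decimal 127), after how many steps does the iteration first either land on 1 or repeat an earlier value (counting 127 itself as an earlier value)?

127 = (10,7)_12 → 149
149 = (1,0,5)_12 → 26
26 = (2,2)_12 → 8
8 = (8)_12 → 64
64 = (5,4)_12 → 41
41 = (3,5)_12 → 34
34 = (2,10)_12 → 104
104 = (8,8)_12 → 128
128 = (10,8)_12 → 164
164 = (1,1,8)_12 → 66
66 = (5,6)_12 → 61
61 = (5,1)_12 → 26  — 26 repeats.
That took 12 steps.

12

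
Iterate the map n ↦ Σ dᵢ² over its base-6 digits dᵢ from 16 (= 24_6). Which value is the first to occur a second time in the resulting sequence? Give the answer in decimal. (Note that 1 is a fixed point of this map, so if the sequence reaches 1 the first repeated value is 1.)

16 = (2,4)_6 → 2² + 4² = 4 + 16 = 20
20 = (3,2)_6 → 3² + 2² = 9 + 4 = 13
13 = (2,1)_6 → 2² + 1² = 4 + 1 = 5
5 = (5)_6 → 5² = 25
25 = (4,1)_6 → 4² + 1² = 16 + 1 = 17
17 = (2,5)_6 → 2² + 5² = 4 + 25 = 29
29 = (4,5)_6 → 4² + 5² = 16 + 25 = 41
41 = (1,0,5)_6 → 1² + 0² + 5² = 1 + 0 + 25 = 26
26 = (4,2)_6 → 4² + 2² = 16 + 4 = 20  — 20 already appeared earlier.

20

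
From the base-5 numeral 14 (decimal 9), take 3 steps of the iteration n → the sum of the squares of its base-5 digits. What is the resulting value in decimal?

13

9 = (1,4)_5 → 1² + 4² = 17
17 = (3,2)_5 → 3² + 2² = 13
13 = (2,3)_5 → 2² + 3² = 13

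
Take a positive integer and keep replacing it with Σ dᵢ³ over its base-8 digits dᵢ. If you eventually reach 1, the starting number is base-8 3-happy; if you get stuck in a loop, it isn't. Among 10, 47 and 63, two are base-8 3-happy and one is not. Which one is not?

47

10: 10 → 9 → 2 → 8 → 1  — reaches 1 (base-8 3-happy)
47: 47 → 468 → 415 → 586 → 11 → 28 → 91 → 55 → 559 → 469 → 476 → 434 → 440 → 559  — repeats 559 (not base-8 3-happy)
63: 63 → 686 → 350 → 368 → 341 → 258 → 72 → 2 → 8 → 1  — reaches 1 (base-8 3-happy)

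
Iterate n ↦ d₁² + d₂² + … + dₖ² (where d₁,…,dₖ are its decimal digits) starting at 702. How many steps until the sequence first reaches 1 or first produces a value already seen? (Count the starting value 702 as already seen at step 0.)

14

702 → 7² + 0² + 2² = 53
53 → 5² + 3² = 34
34 → 3² + 4² = 25
25 → 2² + 5² = 29
29 → 2² + 9² = 85
85 → 8² + 5² = 89
89 → 8² + 9² = 145
145 → 1² + 4² + 5² = 42
42 → 4² + 2² = 20
20 → 2² + 0² = 4
4 → 4² = 16
16 → 1² + 6² = 37
37 → 3² + 7² = 58
58 → 5² + 8² = 89  — 89 repeats.
That took 14 steps.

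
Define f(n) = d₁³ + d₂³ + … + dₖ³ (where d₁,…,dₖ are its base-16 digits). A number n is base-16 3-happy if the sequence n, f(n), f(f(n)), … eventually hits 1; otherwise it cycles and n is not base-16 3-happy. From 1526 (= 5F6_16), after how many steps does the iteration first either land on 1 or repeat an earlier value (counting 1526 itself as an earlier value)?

1526 = (5,15,6)_16 → 5³ + 15³ + 6³ = 125 + 3375 + 216 = 3716
3716 = (14,8,4)_16 → 14³ + 8³ + 4³ = 2744 + 512 + 64 = 3320
3320 = (12,15,8)_16 → 12³ + 15³ + 8³ = 1728 + 3375 + 512 = 5615
5615 = (1,5,14,15)_16 → 1³ + 5³ + 14³ + 15³ = 1 + 125 + 2744 + 3375 = 6245
6245 = (1,8,6,5)_16 → 1³ + 8³ + 6³ + 5³ = 1 + 512 + 216 + 125 = 854
854 = (3,5,6)_16 → 3³ + 5³ + 6³ = 27 + 125 + 216 = 368
368 = (1,7,0)_16 → 1³ + 7³ + 0³ = 1 + 343 + 0 = 344
344 = (1,5,8)_16 → 1³ + 5³ + 8³ = 1 + 125 + 512 = 638
638 = (2,7,14)_16 → 2³ + 7³ + 14³ = 8 + 343 + 2744 = 3095
3095 = (12,1,7)_16 → 12³ + 1³ + 7³ = 1728 + 1 + 343 = 2072
2072 = (8,1,8)_16 → 8³ + 1³ + 8³ = 512 + 1 + 512 = 1025
1025 = (4,0,1)_16 → 4³ + 0³ + 1³ = 64 + 0 + 1 = 65
65 = (4,1)_16 → 4³ + 1³ = 64 + 1 = 65  — 65 repeats.
That took 13 steps.

13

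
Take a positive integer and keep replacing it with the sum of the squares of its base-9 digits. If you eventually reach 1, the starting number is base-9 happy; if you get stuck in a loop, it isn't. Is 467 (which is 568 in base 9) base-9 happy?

base-9 happy

467 = (5,6,8)_9 → 125
125 = (1,4,8)_9 → 81
81 = (1,0,0)_9 → 1  — reached 1.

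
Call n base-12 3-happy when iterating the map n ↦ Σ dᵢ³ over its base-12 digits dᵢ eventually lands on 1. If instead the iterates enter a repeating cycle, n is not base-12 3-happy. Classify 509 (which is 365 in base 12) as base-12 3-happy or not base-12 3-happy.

base-12 3-happy

509 = (3,6,5)_12 → 3³ + 6³ + 5³ = 27 + 216 + 125 = 368
368 = (2,6,8)_12 → 2³ + 6³ + 8³ = 8 + 216 + 512 = 736
736 = (5,1,4)_12 → 5³ + 1³ + 4³ = 125 + 1 + 64 = 190
190 = (1,3,10)_12 → 1³ + 3³ + 10³ = 1 + 27 + 1000 = 1028
1028 = (7,1,8)_12 → 7³ + 1³ + 8³ = 343 + 1 + 512 = 856
856 = (5,11,4)_12 → 5³ + 11³ + 4³ = 125 + 1331 + 64 = 1520
1520 = (10,6,8)_12 → 10³ + 6³ + 8³ = 1000 + 216 + 512 = 1728
1728 = (1,0,0,0)_12 → 1³ + 0³ + 0³ + 0³ = 1 + 0 + 0 + 0 = 1  — reached 1.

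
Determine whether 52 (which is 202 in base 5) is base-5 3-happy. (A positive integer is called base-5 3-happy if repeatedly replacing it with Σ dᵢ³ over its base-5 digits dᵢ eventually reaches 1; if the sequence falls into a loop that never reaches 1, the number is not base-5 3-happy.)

not base-5 3-happy

52 = (2,0,2)_5 → 2³ + 0³ + 2³ = 16
16 = (3,1)_5 → 3³ + 1³ = 28
28 = (1,0,3)_5 → 1³ + 0³ + 3³ = 28  — 28 already seen; the sequence cycles without reaching 1.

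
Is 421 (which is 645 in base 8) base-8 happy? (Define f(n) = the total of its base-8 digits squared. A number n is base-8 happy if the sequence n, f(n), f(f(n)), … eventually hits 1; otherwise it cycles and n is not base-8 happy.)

base-8 happy

421 = (6,4,5)_8 → 6² + 4² + 5² = 77
77 = (1,1,5)_8 → 1² + 1² + 5² = 27
27 = (3,3)_8 → 3² + 3² = 18
18 = (2,2)_8 → 2² + 2² = 8
8 = (1,0)_8 → 1² + 0² = 1  — reached 1.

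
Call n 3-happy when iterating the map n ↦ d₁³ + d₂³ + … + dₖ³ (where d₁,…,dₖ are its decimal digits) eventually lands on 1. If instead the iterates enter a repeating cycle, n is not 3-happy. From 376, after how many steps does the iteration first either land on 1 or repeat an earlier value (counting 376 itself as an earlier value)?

8

376 → 3³ + 7³ + 6³ = 586
586 → 5³ + 8³ + 6³ = 853
853 → 8³ + 5³ + 3³ = 664
664 → 6³ + 6³ + 4³ = 496
496 → 4³ + 9³ + 6³ = 1009
1009 → 1³ + 0³ + 0³ + 9³ = 730
730 → 7³ + 3³ + 0³ = 370
370 → 3³ + 7³ + 0³ = 370  — 370 repeats.
That took 8 steps.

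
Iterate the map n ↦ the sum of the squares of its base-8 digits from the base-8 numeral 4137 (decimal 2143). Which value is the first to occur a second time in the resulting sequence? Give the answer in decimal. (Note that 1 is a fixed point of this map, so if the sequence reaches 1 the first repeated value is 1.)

2143 = (4,1,3,7)_8 → 4² + 1² + 3² + 7² = 75
75 = (1,1,3)_8 → 1² + 1² + 3² = 11
11 = (1,3)_8 → 1² + 3² = 10
10 = (1,2)_8 → 1² + 2² = 5
5 = (5)_8 → 5² = 25
25 = (3,1)_8 → 3² + 1² = 10  — 10 already appeared earlier.

10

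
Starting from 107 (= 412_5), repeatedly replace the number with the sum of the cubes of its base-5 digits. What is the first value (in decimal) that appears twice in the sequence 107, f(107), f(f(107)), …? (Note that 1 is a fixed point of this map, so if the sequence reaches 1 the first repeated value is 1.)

107 = (4,1,2)_5 → 4³ + 1³ + 2³ = 73
73 = (2,4,3)_5 → 2³ + 4³ + 3³ = 99
99 = (3,4,4)_5 → 3³ + 4³ + 4³ = 155
155 = (1,1,1,0)_5 → 1³ + 1³ + 1³ + 0³ = 3
3 = (3)_5 → 3³ = 27
27 = (1,0,2)_5 → 1³ + 0³ + 2³ = 9
9 = (1,4)_5 → 1³ + 4³ = 65
65 = (2,3,0)_5 → 2³ + 3³ + 0³ = 35
35 = (1,2,0)_5 → 1³ + 2³ + 0³ = 9  — 9 already appeared earlier.

9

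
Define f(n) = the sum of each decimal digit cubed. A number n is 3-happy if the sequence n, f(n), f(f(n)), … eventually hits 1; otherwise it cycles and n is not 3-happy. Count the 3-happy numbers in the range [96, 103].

96: 96 → 945 → 918 → 1242 → 81 → 513 → 153 → 153  — not 3-happy
97: 97 → 1072 → 352 → 160 → 217 → 352  — not 3-happy
98: 98 → 1241 → 74 → 407 → 407  — not 3-happy
99: 99 → 1458 → 702 → 351 → 153 → 153  — not 3-happy
100: 100 → 1  — 3-happy
101: 101 → 2 → 8 → 512 → 134 → 92 → 737 → 713 → 371 → 371  — not 3-happy
102: 102 → 9 → 729 → 1080 → 513 → 153 → 153  — not 3-happy
103: 103 → 28 → 520 → 133 → 55 → 250 → 133  — not 3-happy
3-happy: 100

1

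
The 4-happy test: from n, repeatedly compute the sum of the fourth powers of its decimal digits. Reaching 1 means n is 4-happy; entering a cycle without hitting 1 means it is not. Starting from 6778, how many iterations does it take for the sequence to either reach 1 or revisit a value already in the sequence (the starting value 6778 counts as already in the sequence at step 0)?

10

6778 → 10194
10194 → 6819
6819 → 11954
11954 → 7444
7444 → 3169
3169 → 7939
7939 → 15604
15604 → 2178
2178 → 6514
6514 → 2178  — 2178 repeats.
That took 10 steps.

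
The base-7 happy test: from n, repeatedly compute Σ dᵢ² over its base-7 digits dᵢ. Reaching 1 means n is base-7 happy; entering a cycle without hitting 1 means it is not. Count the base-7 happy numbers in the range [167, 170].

167: 167 → 49 → 1  (reaches 1)
168: 168 → 18 → 20 → 40 → 50 → 2 → 4 → 16 → 8 → 2  (repeats 2)
169: 169 → 19 → 29 → 17 → 13 → 37 → 29  (repeats 29)
170: 170 → 22 → 10 → 10  (repeats 10)
base-7 happy: 167

1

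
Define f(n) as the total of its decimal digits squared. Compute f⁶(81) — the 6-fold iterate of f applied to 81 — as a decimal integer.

145

81 → 65
65 → 61
61 → 37
37 → 58
58 → 89
89 → 145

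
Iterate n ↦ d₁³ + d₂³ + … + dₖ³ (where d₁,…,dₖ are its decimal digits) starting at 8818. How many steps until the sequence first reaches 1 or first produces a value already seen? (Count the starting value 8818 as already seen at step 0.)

8818 → 1537
1537 → 496
496 → 1009
1009 → 730
730 → 370
370 → 370  — 370 repeats.
That took 6 steps.

6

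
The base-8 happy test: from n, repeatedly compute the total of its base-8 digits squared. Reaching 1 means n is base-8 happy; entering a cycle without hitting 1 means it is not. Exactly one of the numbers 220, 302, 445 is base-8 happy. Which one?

220: 220 → 34 → 20 → 20  — repeats 20 (not base-8 happy)
302: 302 → 77 → 27 → 18 → 8 → 1  — reaches 1 (base-8 happy)
445: 445 → 110 → 62 → 85 → 30 → 45 → 50 → 40 → 25 → 10 → 5 → 25  — repeats 25 (not base-8 happy)

302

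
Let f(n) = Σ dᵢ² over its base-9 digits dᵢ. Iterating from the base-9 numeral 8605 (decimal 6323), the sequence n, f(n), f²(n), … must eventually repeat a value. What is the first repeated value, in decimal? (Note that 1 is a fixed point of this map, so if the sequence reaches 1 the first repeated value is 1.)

1

6323 = (8,6,0,5)_9 → 8² + 6² + 0² + 5² = 125
125 = (1,4,8)_9 → 1² + 4² + 8² = 81
81 = (1,0,0)_9 → 1² + 0² + 0² = 1  — reached the fixed point 1.
1 → 1, so 1 is the first repeated value.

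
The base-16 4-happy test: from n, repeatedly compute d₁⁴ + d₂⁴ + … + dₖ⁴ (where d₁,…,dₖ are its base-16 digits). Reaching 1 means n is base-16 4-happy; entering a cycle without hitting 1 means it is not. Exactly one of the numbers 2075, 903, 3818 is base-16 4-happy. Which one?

2075: 2075 → 18738 → 6914 → 14658 → 6914  — repeats 6914 (not base-16 4-happy)
903: 903 → 6578 → 21219 → 39138 → 49089 → 86003 → 101588 → 53650 → 35139 → 10994 → 60657 → 109778 → 59314 → 55474 → 47314 → 47314  — repeats 47314 (not base-16 4-happy)
3818: 3818 → 86832 → 788 → 338 → 642 → 4128 → 17 → 2 → 16 → 1  — reaches 1 (base-16 4-happy)

3818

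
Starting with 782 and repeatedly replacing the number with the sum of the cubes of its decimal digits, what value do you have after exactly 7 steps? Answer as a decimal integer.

92

782 → 7³ + 8³ + 2³ = 863
863 → 8³ + 6³ + 3³ = 755
755 → 7³ + 5³ + 5³ = 593
593 → 5³ + 9³ + 3³ = 881
881 → 8³ + 8³ + 1³ = 1025
1025 → 1³ + 0³ + 2³ + 5³ = 134
134 → 1³ + 3³ + 4³ = 92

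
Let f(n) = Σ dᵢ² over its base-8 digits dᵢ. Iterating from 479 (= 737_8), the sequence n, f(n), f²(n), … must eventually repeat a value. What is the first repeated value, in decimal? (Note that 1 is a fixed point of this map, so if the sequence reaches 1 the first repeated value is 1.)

479 = (7,3,7)_8 → 7² + 3² + 7² = 49 + 9 + 49 = 107
107 = (1,5,3)_8 → 1² + 5² + 3² = 1 + 25 + 9 = 35
35 = (4,3)_8 → 4² + 3² = 16 + 9 = 25
25 = (3,1)_8 → 3² + 1² = 9 + 1 = 10
10 = (1,2)_8 → 1² + 2² = 1 + 4 = 5
5 = (5)_8 → 5² = 25  — 25 already appeared earlier.

25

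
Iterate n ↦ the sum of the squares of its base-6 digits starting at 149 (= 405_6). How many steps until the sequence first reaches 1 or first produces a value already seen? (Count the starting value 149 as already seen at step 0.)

149 = (4,0,5)_6 → 4² + 0² + 5² = 41
41 = (1,0,5)_6 → 1² + 0² + 5² = 26
26 = (4,2)_6 → 4² + 2² = 20
20 = (3,2)_6 → 3² + 2² = 13
13 = (2,1)_6 → 2² + 1² = 5
5 = (5)_6 → 5² = 25
25 = (4,1)_6 → 4² + 1² = 17
17 = (2,5)_6 → 2² + 5² = 29
29 = (4,5)_6 → 4² + 5² = 41  — 41 repeats.
That took 9 steps.

9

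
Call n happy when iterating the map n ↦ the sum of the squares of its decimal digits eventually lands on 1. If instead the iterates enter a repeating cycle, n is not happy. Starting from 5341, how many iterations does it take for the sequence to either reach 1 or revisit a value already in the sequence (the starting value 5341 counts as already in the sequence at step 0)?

5341 → 5² + 3² + 4² + 1² = 51
51 → 5² + 1² = 26
26 → 2² + 6² = 40
40 → 4² + 0² = 16
16 → 1² + 6² = 37
37 → 3² + 7² = 58
58 → 5² + 8² = 89
89 → 8² + 9² = 145
145 → 1² + 4² + 5² = 42
42 → 4² + 2² = 20
20 → 2² + 0² = 4
4 → 4² = 16  — 16 repeats.
That took 12 steps.

12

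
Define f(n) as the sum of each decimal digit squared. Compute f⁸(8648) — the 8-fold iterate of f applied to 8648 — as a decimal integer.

8648 → 8² + 6² + 4² + 8² = 64 + 36 + 16 + 64 = 180
180 → 1² + 8² + 0² = 1 + 64 + 0 = 65
65 → 6² + 5² = 36 + 25 = 61
61 → 6² + 1² = 36 + 1 = 37
37 → 3² + 7² = 9 + 49 = 58
58 → 5² + 8² = 25 + 64 = 89
89 → 8² + 9² = 64 + 81 = 145
145 → 1² + 4² + 5² = 1 + 16 + 25 = 42

42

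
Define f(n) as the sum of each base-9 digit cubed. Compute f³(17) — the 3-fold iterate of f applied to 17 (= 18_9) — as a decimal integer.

17 = (1,8)_9 → 1³ + 8³ = 1 + 512 = 513
513 = (6,3,0)_9 → 6³ + 3³ + 0³ = 216 + 27 + 0 = 243
243 = (3,0,0)_9 → 3³ + 0³ + 0³ = 27 + 0 + 0 = 27

27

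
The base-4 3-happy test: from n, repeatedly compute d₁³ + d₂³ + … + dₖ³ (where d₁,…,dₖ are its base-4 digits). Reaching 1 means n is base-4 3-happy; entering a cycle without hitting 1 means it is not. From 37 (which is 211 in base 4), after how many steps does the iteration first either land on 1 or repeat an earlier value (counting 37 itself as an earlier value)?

37 = (2,1,1)_4 → 2³ + 1³ + 1³ = 10
10 = (2,2)_4 → 2³ + 2³ = 16
16 = (1,0,0)_4 → 1³ + 0³ + 0³ = 1  — reached 1.
That took 3 steps.

3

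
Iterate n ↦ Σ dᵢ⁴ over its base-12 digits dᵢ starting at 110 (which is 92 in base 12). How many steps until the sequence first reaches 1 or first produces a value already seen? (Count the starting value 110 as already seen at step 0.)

15

110 = (9,2)_12 → 6577
6577 = (3,9,8,1)_12 → 10739
10739 = (6,2,6,11)_12 → 17249
17249 = (9,11,9,5)_12 → 28388
28388 = (1,4,5,1,8)_12 → 4979
4979 = (2,10,6,11)_12 → 25953
25953 = (1,3,0,2,9)_12 → 6659
6659 = (3,10,2,11)_12 → 24738
24738 = (1,2,3,9,6)_12 → 7955
7955 = (4,7,2,11)_12 → 17314
17314 = (10,0,2,10)_12 → 20016
20016 = (11,7,0,0)_12 → 17042
17042 = (9,10,4,2)_12 → 16833
16833 = (9,8,10,9)_12 → 27218
27218 = (1,3,9,0,2)_12 → 6659  — 6659 repeats.
That took 15 steps.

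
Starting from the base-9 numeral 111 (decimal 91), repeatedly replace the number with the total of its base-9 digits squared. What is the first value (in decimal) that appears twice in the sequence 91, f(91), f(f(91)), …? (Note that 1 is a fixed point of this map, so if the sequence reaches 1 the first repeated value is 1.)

91 = (1,1,1)_9 → 1² + 1² + 1² = 3
3 = (3)_9 → 3² = 9
9 = (1,0)_9 → 1² + 0² = 1  — reached the fixed point 1.
1 → 1, so 1 is the first repeated value.

1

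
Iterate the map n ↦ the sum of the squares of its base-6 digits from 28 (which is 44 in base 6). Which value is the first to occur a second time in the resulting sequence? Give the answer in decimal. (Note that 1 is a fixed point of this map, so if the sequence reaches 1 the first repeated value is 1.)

29

28 = (4,4)_6 → 32
32 = (5,2)_6 → 29
29 = (4,5)_6 → 41
41 = (1,0,5)_6 → 26
26 = (4,2)_6 → 20
20 = (3,2)_6 → 13
13 = (2,1)_6 → 5
5 = (5)_6 → 25
25 = (4,1)_6 → 17
17 = (2,5)_6 → 29  — 29 already appeared earlier.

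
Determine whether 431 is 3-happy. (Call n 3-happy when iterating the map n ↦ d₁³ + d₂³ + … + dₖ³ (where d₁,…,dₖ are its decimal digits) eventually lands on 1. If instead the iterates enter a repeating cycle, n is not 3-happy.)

not 3-happy

431 → 4³ + 3³ + 1³ = 64 + 27 + 1 = 92
92 → 9³ + 2³ = 729 + 8 = 737
737 → 7³ + 3³ + 7³ = 343 + 27 + 343 = 713
713 → 7³ + 1³ + 3³ = 343 + 1 + 27 = 371
371 → 3³ + 7³ + 1³ = 27 + 343 + 1 = 371  — 371 already seen; the sequence cycles without reaching 1.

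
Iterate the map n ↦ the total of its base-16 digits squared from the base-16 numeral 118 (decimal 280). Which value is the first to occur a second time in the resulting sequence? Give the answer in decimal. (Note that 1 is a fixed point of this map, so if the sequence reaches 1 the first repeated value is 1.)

280 = (1,1,8)_16 → 1² + 1² + 8² = 66
66 = (4,2)_16 → 4² + 2² = 20
20 = (1,4)_16 → 1² + 4² = 17
17 = (1,1)_16 → 1² + 1² = 2
2 = (2)_16 → 2² = 4
4 = (4)_16 → 4² = 16
16 = (1,0)_16 → 1² + 0² = 1  — reached the fixed point 1.
1 → 1, so 1 is the first repeated value.

1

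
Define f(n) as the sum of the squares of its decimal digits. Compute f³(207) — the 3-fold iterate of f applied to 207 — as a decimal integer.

25

207 → 53
53 → 34
34 → 25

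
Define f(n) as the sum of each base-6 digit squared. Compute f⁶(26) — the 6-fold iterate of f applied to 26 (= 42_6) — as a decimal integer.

26 = (4,2)_6 → 4² + 2² = 16 + 4 = 20
20 = (3,2)_6 → 3² + 2² = 9 + 4 = 13
13 = (2,1)_6 → 2² + 1² = 4 + 1 = 5
5 = (5)_6 → 5² = 25
25 = (4,1)_6 → 4² + 1² = 16 + 1 = 17
17 = (2,5)_6 → 2² + 5² = 4 + 25 = 29

29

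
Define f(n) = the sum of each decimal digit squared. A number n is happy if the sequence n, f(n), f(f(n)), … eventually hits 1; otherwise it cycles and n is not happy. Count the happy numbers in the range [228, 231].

228: 228 → 72 → 53 → 34 → 25 → 29 → 85 → 89 → 145 → 42 → 20 → 4 → 16 → 37 → 58 → 89  (repeats 89)
229: 229 → 89 → 145 → 42 → 20 → 4 → 16 → 37 → 58 → 89  (repeats 89)
230: 230 → 13 → 10 → 1  (reaches 1)
231: 231 → 14 → 17 → 50 → 25 → 29 → 85 → 89 → 145 → 42 → 20 → 4 → 16 → 37 → 58 → 89  (repeats 89)
happy: 230

1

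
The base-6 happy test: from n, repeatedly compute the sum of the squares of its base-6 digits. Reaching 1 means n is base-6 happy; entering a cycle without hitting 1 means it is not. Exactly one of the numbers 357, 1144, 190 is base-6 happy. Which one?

357

357: 357 → 44 → 6 → 1  — reaches 1 (base-6 happy)
1144: 1144 → 58 → 26 → 20 → 13 → 5 → 25 → 17 → 29 → 41 → 26  — repeats 26 (not base-6 happy)
190: 190 → 42 → 2 → 4 → 16 → 20 → 13 → 5 → 25 → 17 → 29 → 41 → 26 → 20  — repeats 20 (not base-6 happy)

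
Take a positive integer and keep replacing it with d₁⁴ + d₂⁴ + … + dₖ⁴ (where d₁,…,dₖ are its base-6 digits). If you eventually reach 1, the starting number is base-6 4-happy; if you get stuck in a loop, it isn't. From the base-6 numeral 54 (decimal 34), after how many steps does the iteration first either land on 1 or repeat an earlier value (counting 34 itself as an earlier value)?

14

34 = (5,4)_6 → 5⁴ + 4⁴ = 881
881 = (4,0,2,5)_6 → 4⁴ + 0⁴ + 2⁴ + 5⁴ = 897
897 = (4,0,5,3)_6 → 4⁴ + 0⁴ + 5⁴ + 3⁴ = 962
962 = (4,2,4,2)_6 → 4⁴ + 2⁴ + 4⁴ + 2⁴ = 544
544 = (2,3,0,4)_6 → 2⁴ + 3⁴ + 0⁴ + 4⁴ = 353
353 = (1,3,4,5)_6 → 1⁴ + 3⁴ + 4⁴ + 5⁴ = 963
963 = (4,2,4,3)_6 → 4⁴ + 2⁴ + 4⁴ + 3⁴ = 609
609 = (2,4,5,3)_6 → 2⁴ + 4⁴ + 5⁴ + 3⁴ = 978
978 = (4,3,1,0)_6 → 4⁴ + 3⁴ + 1⁴ + 0⁴ = 338
338 = (1,3,2,2)_6 → 1⁴ + 3⁴ + 2⁴ + 2⁴ = 114
114 = (3,1,0)_6 → 3⁴ + 1⁴ + 0⁴ = 82
82 = (2,1,4)_6 → 2⁴ + 1⁴ + 4⁴ = 273
273 = (1,1,3,3)_6 → 1⁴ + 1⁴ + 3⁴ + 3⁴ = 164
164 = (4,3,2)_6 → 4⁴ + 3⁴ + 2⁴ = 353  — 353 repeats.
That took 14 steps.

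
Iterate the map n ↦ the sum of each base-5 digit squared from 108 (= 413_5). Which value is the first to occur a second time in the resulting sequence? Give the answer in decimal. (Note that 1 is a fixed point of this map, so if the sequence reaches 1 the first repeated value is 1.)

4

108 = (4,1,3)_5 → 4² + 1² + 3² = 26
26 = (1,0,1)_5 → 1² + 0² + 1² = 2
2 = (2)_5 → 2² = 4
4 = (4)_5 → 4² = 16
16 = (3,1)_5 → 3² + 1² = 10
10 = (2,0)_5 → 2² + 0² = 4  — 4 already appeared earlier.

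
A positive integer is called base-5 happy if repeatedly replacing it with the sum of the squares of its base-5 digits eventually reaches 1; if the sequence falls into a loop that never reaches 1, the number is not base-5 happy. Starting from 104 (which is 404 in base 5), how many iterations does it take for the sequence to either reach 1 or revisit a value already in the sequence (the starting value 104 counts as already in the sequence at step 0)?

104 = (4,0,4)_5 → 4² + 0² + 4² = 16 + 0 + 16 = 32
32 = (1,1,2)_5 → 1² + 1² + 2² = 1 + 1 + 4 = 6
6 = (1,1)_5 → 1² + 1² = 1 + 1 = 2
2 = (2)_5 → 2² = 4
4 = (4)_5 → 4² = 16
16 = (3,1)_5 → 3² + 1² = 9 + 1 = 10
10 = (2,0)_5 → 2² + 0² = 4 + 0 = 4  — 4 repeats.
That took 7 steps.

7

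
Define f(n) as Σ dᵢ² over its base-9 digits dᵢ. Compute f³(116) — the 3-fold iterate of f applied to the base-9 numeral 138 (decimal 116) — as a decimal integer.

74

116 = (1,3,8)_9 → 1² + 3² + 8² = 74
74 = (8,2)_9 → 8² + 2² = 68
68 = (7,5)_9 → 7² + 5² = 74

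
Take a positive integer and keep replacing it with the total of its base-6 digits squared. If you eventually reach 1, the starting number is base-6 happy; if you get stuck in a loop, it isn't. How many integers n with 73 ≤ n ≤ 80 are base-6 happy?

73: 73 → 5 → 25 → 17 → 29 → 41 → 26 → 20 → 13 → 5  — not base-6 happy
74: 74 → 8 → 5 → 25 → 17 → 29 → 41 → 26 → 20 → 13 → 5  — not base-6 happy
75: 75 → 13 → 5 → 25 → 17 → 29 → 41 → 26 → 20 → 13  — not base-6 happy
76: 76 → 20 → 13 → 5 → 25 → 17 → 29 → 41 → 26 → 20  — not base-6 happy
77: 77 → 29 → 41 → 26 → 20 → 13 → 5 → 25 → 17 → 29  — not base-6 happy
78: 78 → 5 → 25 → 17 → 29 → 41 → 26 → 20 → 13 → 5  — not base-6 happy
79: 79 → 6 → 1  — base-6 happy
80: 80 → 9 → 10 → 17 → 29 → 41 → 26 → 20 → 13 → 5 → 25 → 17  — not base-6 happy
base-6 happy: 79

1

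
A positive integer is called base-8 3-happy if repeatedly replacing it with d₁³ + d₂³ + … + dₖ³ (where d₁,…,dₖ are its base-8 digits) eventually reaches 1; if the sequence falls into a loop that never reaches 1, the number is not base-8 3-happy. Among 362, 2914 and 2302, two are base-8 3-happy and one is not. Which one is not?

362: 362 → 258 → 72 → 2 → 8 → 1  — reaches 1 (base-8 3-happy)
2914: 2914 → 322 → 133 → 133  — repeats 133 (not base-8 3-happy)
2302: 2302 → 650 → 18 → 16 → 8 → 1  — reaches 1 (base-8 3-happy)

2914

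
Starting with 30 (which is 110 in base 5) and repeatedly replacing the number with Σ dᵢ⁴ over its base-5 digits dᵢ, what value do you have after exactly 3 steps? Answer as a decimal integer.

30 = (1,1,0)_5 → 1⁴ + 1⁴ + 0⁴ = 2
2 = (2)_5 → 2⁴ = 16
16 = (3,1)_5 → 3⁴ + 1⁴ = 82

82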